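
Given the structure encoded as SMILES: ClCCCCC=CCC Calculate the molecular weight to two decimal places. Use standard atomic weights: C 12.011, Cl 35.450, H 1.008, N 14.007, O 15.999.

First, the molecular formula is C8H15Cl (counting implicit H from valence).
  C: 8 × 12.011 = 96.088
  Cl: 1 × 35.450 = 35.450
  H: 15 × 1.008 = 15.120
Sum: 8×12.011 + 1×35.450 + 15×1.008 = 146.658 → 146.66 g/mol.

146.66 g/mol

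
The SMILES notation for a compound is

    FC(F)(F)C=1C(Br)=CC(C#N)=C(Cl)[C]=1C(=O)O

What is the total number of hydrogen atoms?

2

Walk through each heavy atom and fill implicit hydrogens from standard valence (C 4, N 3, O 2, S 2, halogen 1):
  atom 1: F (halogen, monovalent) → 0 H
  atom 2: C, bond orders sum to 4 (valence 4) → 0 H
  atom 3: F (halogen, monovalent) → 0 H
  atom 4: F (halogen, monovalent) → 0 H
  atom 5: C, bond orders sum to 4 (valence 4) → 0 H
  atom 6: C, bond orders sum to 4 (valence 4) → 0 H
  atom 7: Br (halogen, monovalent) → 0 H
  atom 8: C, bond orders sum to 3 (valence 4) → 1 H
  atom 9: C, bond orders sum to 4 (valence 4) → 0 H
  atom 10: C, bond orders sum to 4 (valence 4) → 0 H
  atom 11: N, bond orders sum to 3 (valence 3) → 0 H
  atom 12: C, bond orders sum to 4 (valence 4) → 0 H
  atom 13: Cl (halogen, monovalent) → 0 H
  atom 14: C with explicit H count 0
  atom 15: C, bond orders sum to 4 (valence 4) → 0 H
  atom 16: O, bond orders sum to 2 (valence 2) → 0 H
  atom 17: O, bond orders sum to 1 (valence 2) → 1 H
Total hydrogens: 2.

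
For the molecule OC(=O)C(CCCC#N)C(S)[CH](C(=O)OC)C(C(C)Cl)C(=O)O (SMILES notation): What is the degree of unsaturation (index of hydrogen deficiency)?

Molecular formula: C14H20ClNO6S.
DoU = (2C + 2 + N − H − X) / 2, where X is the halogen count and O/S are ignored.
    = (2·14 + 2 + 1 − 20 − 1) / 2 = 10 / 2 = 5.

5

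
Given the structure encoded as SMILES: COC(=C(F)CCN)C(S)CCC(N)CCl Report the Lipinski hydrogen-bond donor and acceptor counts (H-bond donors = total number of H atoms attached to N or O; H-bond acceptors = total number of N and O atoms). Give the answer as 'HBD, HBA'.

4, 3

Donors: find every N or O and count the H atoms it carries.
  atom 2 (O): bond orders sum to 2 → 0 H
  atom 8 (N): bond orders sum to 1 → 2 H
  atom 14 (N): bond orders sum to 1 → 2 H
Lipinski HBD = 4.
Acceptors: N atoms = 2, O atoms = 1 → HBA = 3.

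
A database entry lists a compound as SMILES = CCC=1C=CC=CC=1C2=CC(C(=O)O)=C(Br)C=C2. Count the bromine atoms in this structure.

Scan the SMILES for Br atoms (remember two-letter symbols like Cl and Br are single atoms).
Bromine count: 1.

1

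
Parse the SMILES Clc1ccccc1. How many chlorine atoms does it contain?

1

Scan the SMILES for Cl atoms (remember two-letter symbols like Cl and Br are single atoms).
Chlorine count: 1.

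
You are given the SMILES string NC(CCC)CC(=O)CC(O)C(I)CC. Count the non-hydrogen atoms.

Every atom symbol written in the SMILES (organic subset) is one heavy atom; implicit H are not written.
Heavy atoms by element → C:11, I:1, N:1, O:2.
Total: 15.

15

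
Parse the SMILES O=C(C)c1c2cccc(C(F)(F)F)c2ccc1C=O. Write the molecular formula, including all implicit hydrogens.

Walk through each heavy atom and fill implicit hydrogens from standard valence (C 4, N 3, O 2, S 2, halogen 1); for lowercase aromatic atoms, an aromatic c carries 1 H when it has two neighbours and 0 H with three, and aromatic n carries 0 H:
  atom 1: O, bond orders sum to 2 (valence 2) → 0 H
  atom 2: C, bond orders sum to 4 (valence 4) → 0 H
  atom 3: C, bond orders sum to 1 (valence 4) → 3 H
  atom 4: aromatic c, 3 neighbours → 0 H
  atom 5: aromatic c, 3 neighbours → 0 H
  atom 6: aromatic c, 2 neighbours → 1 H
  atom 7: aromatic c, 2 neighbours → 1 H
  atom 8: aromatic c, 2 neighbours → 1 H
  atom 9: aromatic c, 3 neighbours → 0 H
  atom 10: C, bond orders sum to 4 (valence 4) → 0 H
  atom 11: F (halogen, monovalent) → 0 H
  atom 12: F (halogen, monovalent) → 0 H
  atom 13: F (halogen, monovalent) → 0 H
  atom 14: aromatic c, 3 neighbours → 0 H
  atom 15: aromatic c, 2 neighbours → 1 H
  atom 16: aromatic c, 2 neighbours → 1 H
  atom 17: aromatic c, 3 neighbours → 0 H
  atom 18: C, bond orders sum to 3 (valence 4) → 1 H
  atom 19: O, bond orders sum to 2 (valence 2) → 0 H
Totals → C:14, H:9, F:3, O:2.

C14H9F3O2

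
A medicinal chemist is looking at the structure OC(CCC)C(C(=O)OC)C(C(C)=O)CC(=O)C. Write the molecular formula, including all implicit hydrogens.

Walk through each heavy atom and fill implicit hydrogens from standard valence (C 4, N 3, O 2, S 2, halogen 1):
  atom 1: O, bond orders sum to 1 (valence 2) → 1 H
  atom 2: C, bond orders sum to 3 (valence 4) → 1 H
  atom 3: C, bond orders sum to 2 (valence 4) → 2 H
  atom 4: C, bond orders sum to 2 (valence 4) → 2 H
  atom 5: C, bond orders sum to 1 (valence 4) → 3 H
  atom 6: C, bond orders sum to 3 (valence 4) → 1 H
  atom 7: C, bond orders sum to 4 (valence 4) → 0 H
  atom 8: O, bond orders sum to 2 (valence 2) → 0 H
  atom 9: O, bond orders sum to 2 (valence 2) → 0 H
  atom 10: C, bond orders sum to 1 (valence 4) → 3 H
  atom 11: C, bond orders sum to 3 (valence 4) → 1 H
  atom 12: C, bond orders sum to 4 (valence 4) → 0 H
  atom 13: C, bond orders sum to 1 (valence 4) → 3 H
  atom 14: O, bond orders sum to 2 (valence 2) → 0 H
  atom 15: C, bond orders sum to 2 (valence 4) → 2 H
  atom 16: C, bond orders sum to 4 (valence 4) → 0 H
  atom 17: O, bond orders sum to 2 (valence 2) → 0 H
  atom 18: C, bond orders sum to 1 (valence 4) → 3 H
Totals → C:13, H:22, O:5.

C13H22O5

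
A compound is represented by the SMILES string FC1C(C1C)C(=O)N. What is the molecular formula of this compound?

Walk through each heavy atom and fill implicit hydrogens from standard valence (C 4, N 3, O 2, S 2, halogen 1):
  atom 1: F (halogen, monovalent) → 0 H
  atom 2: C, bond orders sum to 3 (valence 4) → 1 H
  atom 3: C, bond orders sum to 3 (valence 4) → 1 H
  atom 4: C, bond orders sum to 3 (valence 4) → 1 H
  atom 5: C, bond orders sum to 1 (valence 4) → 3 H
  atom 6: C, bond orders sum to 4 (valence 4) → 0 H
  atom 7: O, bond orders sum to 2 (valence 2) → 0 H
  atom 8: N, bond orders sum to 1 (valence 3) → 2 H
Totals → C:5, H:8, F:1, N:1, O:1.
In Hill order: C5H8FNO.

C5H8FNO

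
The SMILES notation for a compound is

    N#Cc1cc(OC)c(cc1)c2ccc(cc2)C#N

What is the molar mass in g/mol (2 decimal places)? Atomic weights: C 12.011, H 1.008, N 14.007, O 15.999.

First, the molecular formula is C15H10N2O (counting implicit H from valence).
  C: 15 × 12.011 = 180.165
  H: 10 × 1.008 = 10.080
  N: 2 × 14.007 = 28.014
  O: 1 × 15.999 = 15.999
Sum: 15×12.011 + 10×1.008 + 2×14.007 + 1×15.999 = 234.258 → 234.26 g/mol.

234.26 g/mol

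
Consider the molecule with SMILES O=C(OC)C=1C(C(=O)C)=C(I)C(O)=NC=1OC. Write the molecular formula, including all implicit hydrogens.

Walk through each heavy atom and fill implicit hydrogens from standard valence (C 4, N 3, O 2, S 2, halogen 1):
  atom 1: O, bond orders sum to 2 (valence 2) → 0 H
  atom 2: C, bond orders sum to 4 (valence 4) → 0 H
  atom 3: O, bond orders sum to 2 (valence 2) → 0 H
  atom 4: C, bond orders sum to 1 (valence 4) → 3 H
  atom 5: C, bond orders sum to 4 (valence 4) → 0 H
  atom 6: C, bond orders sum to 4 (valence 4) → 0 H
  atom 7: C, bond orders sum to 4 (valence 4) → 0 H
  atom 8: O, bond orders sum to 2 (valence 2) → 0 H
  atom 9: C, bond orders sum to 1 (valence 4) → 3 H
  atom 10: C, bond orders sum to 4 (valence 4) → 0 H
  atom 11: I (halogen, monovalent) → 0 H
  atom 12: C, bond orders sum to 4 (valence 4) → 0 H
  atom 13: O, bond orders sum to 1 (valence 2) → 1 H
  atom 14: N, bond orders sum to 3 (valence 3) → 0 H
  atom 15: C, bond orders sum to 4 (valence 4) → 0 H
  atom 16: O, bond orders sum to 2 (valence 2) → 0 H
  atom 17: C, bond orders sum to 1 (valence 4) → 3 H
Totals → C:10, H:10, I:1, N:1, O:5.
In Hill order: C10H10INO5.

C10H10INO5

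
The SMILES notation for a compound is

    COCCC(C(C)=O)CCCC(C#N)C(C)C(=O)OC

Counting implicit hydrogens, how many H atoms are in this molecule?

Walk through each heavy atom and fill implicit hydrogens from standard valence (C 4, N 3, O 2, S 2, halogen 1):
  atom 1: C, bond orders sum to 1 (valence 4) → 3 H
  atom 2: O, bond orders sum to 2 (valence 2) → 0 H
  atom 3: C, bond orders sum to 2 (valence 4) → 2 H
  atom 4: C, bond orders sum to 2 (valence 4) → 2 H
  atom 5: C, bond orders sum to 3 (valence 4) → 1 H
  atom 6: C, bond orders sum to 4 (valence 4) → 0 H
  atom 7: C, bond orders sum to 1 (valence 4) → 3 H
  atom 8: O, bond orders sum to 2 (valence 2) → 0 H
  atom 9: C, bond orders sum to 2 (valence 4) → 2 H
  atom 10: C, bond orders sum to 2 (valence 4) → 2 H
  atom 11: C, bond orders sum to 2 (valence 4) → 2 H
  atom 12: C, bond orders sum to 3 (valence 4) → 1 H
  atom 13: C, bond orders sum to 4 (valence 4) → 0 H
  atom 14: N, bond orders sum to 3 (valence 3) → 0 H
  atom 15: C, bond orders sum to 3 (valence 4) → 1 H
  atom 16: C, bond orders sum to 1 (valence 4) → 3 H
  atom 17: C, bond orders sum to 4 (valence 4) → 0 H
  atom 18: O, bond orders sum to 2 (valence 2) → 0 H
  atom 19: O, bond orders sum to 2 (valence 2) → 0 H
  atom 20: C, bond orders sum to 1 (valence 4) → 3 H
Total hydrogens: 25.

25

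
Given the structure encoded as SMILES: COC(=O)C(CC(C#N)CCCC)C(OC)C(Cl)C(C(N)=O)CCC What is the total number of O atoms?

Scan the SMILES for O atoms (remember two-letter symbols like Cl and Br are single atoms).
Oxygen count: 4.

4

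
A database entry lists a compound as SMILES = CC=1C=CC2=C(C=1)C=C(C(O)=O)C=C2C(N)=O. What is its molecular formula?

Walk through each heavy atom and fill implicit hydrogens from standard valence (C 4, N 3, O 2, S 2, halogen 1):
  atom 1: C, bond orders sum to 1 (valence 4) → 3 H
  atom 2: C, bond orders sum to 4 (valence 4) → 0 H
  atom 3: C, bond orders sum to 3 (valence 4) → 1 H
  atom 4: C, bond orders sum to 3 (valence 4) → 1 H
  atom 5: C, bond orders sum to 4 (valence 4) → 0 H
  atom 6: C, bond orders sum to 4 (valence 4) → 0 H
  atom 7: C, bond orders sum to 3 (valence 4) → 1 H
  atom 8: C, bond orders sum to 3 (valence 4) → 1 H
  atom 9: C, bond orders sum to 4 (valence 4) → 0 H
  atom 10: C, bond orders sum to 4 (valence 4) → 0 H
  atom 11: O, bond orders sum to 1 (valence 2) → 1 H
  atom 12: O, bond orders sum to 2 (valence 2) → 0 H
  atom 13: C, bond orders sum to 3 (valence 4) → 1 H
  atom 14: C, bond orders sum to 4 (valence 4) → 0 H
  atom 15: C, bond orders sum to 4 (valence 4) → 0 H
  atom 16: N, bond orders sum to 1 (valence 3) → 2 H
  atom 17: O, bond orders sum to 2 (valence 2) → 0 H
Totals → C:13, H:11, N:1, O:3.

C13H11NO3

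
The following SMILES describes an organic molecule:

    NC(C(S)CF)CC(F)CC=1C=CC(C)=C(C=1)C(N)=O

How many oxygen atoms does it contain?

Scan the SMILES for O atoms (remember two-letter symbols like Cl and Br are single atoms).
Oxygen count: 1.

1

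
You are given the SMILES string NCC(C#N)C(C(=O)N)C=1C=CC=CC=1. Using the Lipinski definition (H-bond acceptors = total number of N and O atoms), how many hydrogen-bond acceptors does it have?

N atoms: 3; O atoms: 1.
Lipinski HBA = 3 + 1 = 4.

4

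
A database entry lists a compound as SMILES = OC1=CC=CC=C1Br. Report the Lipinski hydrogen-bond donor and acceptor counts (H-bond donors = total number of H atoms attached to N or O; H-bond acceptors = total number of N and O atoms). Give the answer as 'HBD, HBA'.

1, 1

Donors: find every N or O and count the H atoms it carries.
  atom 1 (O): bond orders sum to 1 → 1 H
Lipinski HBD = 1.
Acceptors: N atoms = 0, O atoms = 1 → HBA = 1.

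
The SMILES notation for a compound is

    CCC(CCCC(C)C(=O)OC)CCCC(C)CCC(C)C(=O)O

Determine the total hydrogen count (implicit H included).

Walk through each heavy atom and fill implicit hydrogens from standard valence (C 4, N 3, O 2, S 2, halogen 1):
  atom 1: C, bond orders sum to 1 (valence 4) → 3 H
  atom 2: C, bond orders sum to 2 (valence 4) → 2 H
  atom 3: C, bond orders sum to 3 (valence 4) → 1 H
  atom 4: C, bond orders sum to 2 (valence 4) → 2 H
  atom 5: C, bond orders sum to 2 (valence 4) → 2 H
  atom 6: C, bond orders sum to 2 (valence 4) → 2 H
  atom 7: C, bond orders sum to 3 (valence 4) → 1 H
  atom 8: C, bond orders sum to 1 (valence 4) → 3 H
  atom 9: C, bond orders sum to 4 (valence 4) → 0 H
  atom 10: O, bond orders sum to 2 (valence 2) → 0 H
  atom 11: O, bond orders sum to 2 (valence 2) → 0 H
  atom 12: C, bond orders sum to 1 (valence 4) → 3 H
  atom 13: C, bond orders sum to 2 (valence 4) → 2 H
  atom 14: C, bond orders sum to 2 (valence 4) → 2 H
  atom 15: C, bond orders sum to 2 (valence 4) → 2 H
  atom 16: C, bond orders sum to 3 (valence 4) → 1 H
  atom 17: C, bond orders sum to 1 (valence 4) → 3 H
  atom 18: C, bond orders sum to 2 (valence 4) → 2 H
  atom 19: C, bond orders sum to 2 (valence 4) → 2 H
  atom 20: C, bond orders sum to 3 (valence 4) → 1 H
  atom 21: C, bond orders sum to 1 (valence 4) → 3 H
  atom 22: C, bond orders sum to 4 (valence 4) → 0 H
  atom 23: O, bond orders sum to 2 (valence 2) → 0 H
  atom 24: O, bond orders sum to 1 (valence 2) → 1 H
Total hydrogens: 38.

38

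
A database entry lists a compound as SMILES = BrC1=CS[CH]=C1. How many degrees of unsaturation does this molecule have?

Degree of unsaturation = (number of rings) + (number of π bonds).
Ring closures in the SMILES: 1.
π bonds: 2 double bonds (each 1 DoU) → 2 DoU from unsaturation.
Total DoU = 1 + 2 = 3.

3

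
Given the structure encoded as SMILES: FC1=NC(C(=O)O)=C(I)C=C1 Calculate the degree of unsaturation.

Degree of unsaturation = (number of rings) + (number of π bonds).
Ring closures in the SMILES: 1.
π bonds: 4 double bonds (each 1 DoU) → 4 DoU from unsaturation.
Total DoU = 1 + 4 = 5.

5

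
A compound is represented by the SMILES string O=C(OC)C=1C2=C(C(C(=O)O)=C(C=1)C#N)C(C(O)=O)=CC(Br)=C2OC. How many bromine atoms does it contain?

Scan the SMILES for Br atoms (remember two-letter symbols like Cl and Br are single atoms).
Bromine count: 1.

1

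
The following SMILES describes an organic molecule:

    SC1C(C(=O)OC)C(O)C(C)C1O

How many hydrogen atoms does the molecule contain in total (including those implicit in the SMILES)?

14

Walk through each heavy atom and fill implicit hydrogens from standard valence (C 4, N 3, O 2, S 2, halogen 1):
  atom 1: S, bond orders sum to 1 (valence 2) → 1 H
  atom 2: C, bond orders sum to 3 (valence 4) → 1 H
  atom 3: C, bond orders sum to 3 (valence 4) → 1 H
  atom 4: C, bond orders sum to 4 (valence 4) → 0 H
  atom 5: O, bond orders sum to 2 (valence 2) → 0 H
  atom 6: O, bond orders sum to 2 (valence 2) → 0 H
  atom 7: C, bond orders sum to 1 (valence 4) → 3 H
  atom 8: C, bond orders sum to 3 (valence 4) → 1 H
  atom 9: O, bond orders sum to 1 (valence 2) → 1 H
  atom 10: C, bond orders sum to 3 (valence 4) → 1 H
  atom 11: C, bond orders sum to 1 (valence 4) → 3 H
  atom 12: C, bond orders sum to 3 (valence 4) → 1 H
  atom 13: O, bond orders sum to 1 (valence 2) → 1 H
Total hydrogens: 14.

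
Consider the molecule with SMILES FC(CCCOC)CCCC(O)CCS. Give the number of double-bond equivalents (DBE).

Degree of unsaturation = (number of rings) + (number of π bonds).
Ring closures in the SMILES: 0.
π bonds: none → 0 DoU from unsaturation.
Total DoU = 0 + 0 = 0.

0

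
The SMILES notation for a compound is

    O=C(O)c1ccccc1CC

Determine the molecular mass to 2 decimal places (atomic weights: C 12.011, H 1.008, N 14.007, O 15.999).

First, the molecular formula is C9H10O2 (counting implicit H from valence).
  C: 9 × 12.011 = 108.099
  H: 10 × 1.008 = 10.080
  O: 2 × 15.999 = 31.998
Sum: 9×12.011 + 10×1.008 + 2×15.999 = 150.177 → 150.18 g/mol.

150.18 g/mol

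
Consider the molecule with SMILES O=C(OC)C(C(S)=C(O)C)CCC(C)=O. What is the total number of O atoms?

4

Scan the SMILES for O atoms (remember two-letter symbols like Cl and Br are single atoms).
Oxygen count: 4.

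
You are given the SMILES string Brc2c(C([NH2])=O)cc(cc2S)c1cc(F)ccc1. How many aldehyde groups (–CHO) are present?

Scan the SMILES for the aldehyde motif — none present.
Groups that are present: 1 amide, 1 thiol.

0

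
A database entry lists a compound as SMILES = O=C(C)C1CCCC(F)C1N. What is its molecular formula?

Walk through each heavy atom and fill implicit hydrogens from standard valence (C 4, N 3, O 2, S 2, halogen 1):
  atom 1: O, bond orders sum to 2 (valence 2) → 0 H
  atom 2: C, bond orders sum to 4 (valence 4) → 0 H
  atom 3: C, bond orders sum to 1 (valence 4) → 3 H
  atom 4: C, bond orders sum to 3 (valence 4) → 1 H
  atom 5: C, bond orders sum to 2 (valence 4) → 2 H
  atom 6: C, bond orders sum to 2 (valence 4) → 2 H
  atom 7: C, bond orders sum to 2 (valence 4) → 2 H
  atom 8: C, bond orders sum to 3 (valence 4) → 1 H
  atom 9: F (halogen, monovalent) → 0 H
  atom 10: C, bond orders sum to 3 (valence 4) → 1 H
  atom 11: N, bond orders sum to 1 (valence 3) → 2 H
Totals → C:8, H:14, F:1, N:1, O:1.
In Hill order: C8H14FNO.

C8H14FNO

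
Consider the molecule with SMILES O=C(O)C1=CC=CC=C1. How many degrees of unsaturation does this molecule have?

Degree of unsaturation = (number of rings) + (number of π bonds).
Ring closures in the SMILES: 1.
π bonds: 4 double bonds (each 1 DoU) → 4 DoU from unsaturation.
Total DoU = 1 + 4 = 5.

5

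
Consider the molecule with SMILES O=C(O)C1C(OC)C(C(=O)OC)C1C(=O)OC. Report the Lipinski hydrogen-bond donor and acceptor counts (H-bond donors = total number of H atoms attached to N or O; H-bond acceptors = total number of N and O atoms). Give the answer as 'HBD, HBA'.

Donors: find every N or O and count the H atoms it carries.
  atom 1 (O): bond orders sum to 2 → 0 H
  atom 3 (O): bond orders sum to 1 → 1 H
  atom 6 (O): bond orders sum to 2 → 0 H
  atom 10 (O): bond orders sum to 2 → 0 H
  atom 11 (O): bond orders sum to 2 → 0 H
  atom 15 (O): bond orders sum to 2 → 0 H
  atom 16 (O): bond orders sum to 2 → 0 H
Lipinski HBD = 1.
Acceptors: N atoms = 0, O atoms = 7 → HBA = 7.

1, 7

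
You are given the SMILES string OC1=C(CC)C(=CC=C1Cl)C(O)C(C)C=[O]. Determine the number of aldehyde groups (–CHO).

1

The aldehyde motif appears at heavy-atom position 15 in the SMILES.
Other groups present: 2 hydroxyl.
Aldehyde count: 1.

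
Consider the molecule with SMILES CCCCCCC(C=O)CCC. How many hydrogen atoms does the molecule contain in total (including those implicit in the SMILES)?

22

Walk through each heavy atom and fill implicit hydrogens from standard valence (C 4, N 3, O 2, S 2, halogen 1):
  atom 1: C, bond orders sum to 1 (valence 4) → 3 H
  atom 2: C, bond orders sum to 2 (valence 4) → 2 H
  atom 3: C, bond orders sum to 2 (valence 4) → 2 H
  atom 4: C, bond orders sum to 2 (valence 4) → 2 H
  atom 5: C, bond orders sum to 2 (valence 4) → 2 H
  atom 6: C, bond orders sum to 2 (valence 4) → 2 H
  atom 7: C, bond orders sum to 3 (valence 4) → 1 H
  atom 8: C, bond orders sum to 3 (valence 4) → 1 H
  atom 9: O, bond orders sum to 2 (valence 2) → 0 H
  atom 10: C, bond orders sum to 2 (valence 4) → 2 H
  atom 11: C, bond orders sum to 2 (valence 4) → 2 H
  atom 12: C, bond orders sum to 1 (valence 4) → 3 H
Total hydrogens: 22.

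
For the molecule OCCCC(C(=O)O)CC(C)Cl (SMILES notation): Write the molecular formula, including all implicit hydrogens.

C8H15ClO3

Walk through each heavy atom and fill implicit hydrogens from standard valence (C 4, N 3, O 2, S 2, halogen 1):
  atom 1: O, bond orders sum to 1 (valence 2) → 1 H
  atom 2: C, bond orders sum to 2 (valence 4) → 2 H
  atom 3: C, bond orders sum to 2 (valence 4) → 2 H
  atom 4: C, bond orders sum to 2 (valence 4) → 2 H
  atom 5: C, bond orders sum to 3 (valence 4) → 1 H
  atom 6: C, bond orders sum to 4 (valence 4) → 0 H
  atom 7: O, bond orders sum to 2 (valence 2) → 0 H
  atom 8: O, bond orders sum to 1 (valence 2) → 1 H
  atom 9: C, bond orders sum to 2 (valence 4) → 2 H
  atom 10: C, bond orders sum to 3 (valence 4) → 1 H
  atom 11: C, bond orders sum to 1 (valence 4) → 3 H
  atom 12: Cl (halogen, monovalent) → 0 H
Totals → C:8, H:15, Cl:1, O:3.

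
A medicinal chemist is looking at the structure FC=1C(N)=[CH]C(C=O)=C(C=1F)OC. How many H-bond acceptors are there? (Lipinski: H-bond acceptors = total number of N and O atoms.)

N atoms: 1; O atoms: 2.
Lipinski HBA = 1 + 2 = 3.

3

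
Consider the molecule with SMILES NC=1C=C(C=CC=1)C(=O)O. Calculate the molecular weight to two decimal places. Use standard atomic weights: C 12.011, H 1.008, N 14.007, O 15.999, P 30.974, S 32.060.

137.14 g/mol

First, the molecular formula is C7H7NO2 (counting implicit H from valence).
  C: 7 × 12.011 = 84.077
  H: 7 × 1.008 = 7.056
  N: 1 × 14.007 = 14.007
  O: 2 × 15.999 = 31.998
Sum: 7×12.011 + 7×1.008 + 1×14.007 + 2×15.999 = 137.138 → 137.14 g/mol.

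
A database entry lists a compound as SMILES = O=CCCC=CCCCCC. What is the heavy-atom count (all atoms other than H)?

11

Every atom symbol written in the SMILES (organic subset) is one heavy atom; implicit H are not written.
Heavy atoms by element → C:10, O:1.
Total: 11.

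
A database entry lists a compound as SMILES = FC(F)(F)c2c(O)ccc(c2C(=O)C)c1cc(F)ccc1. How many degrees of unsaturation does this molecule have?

9

Molecular formula: C15H10F4O2.
DoU = (2C + 2 + N − H − X) / 2, where X is the halogen count and O/S are ignored.
    = (2·15 + 2 + 0 − 10 − 4) / 2 = 18 / 2 = 9.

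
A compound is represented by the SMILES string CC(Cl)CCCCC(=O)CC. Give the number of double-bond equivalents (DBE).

1

Degree of unsaturation = (number of rings) + (number of π bonds).
Ring closures in the SMILES: 0.
π bonds: 1 double bond (each 1 DoU) → 1 DoU from unsaturation.
Total DoU = 0 + 1 = 1.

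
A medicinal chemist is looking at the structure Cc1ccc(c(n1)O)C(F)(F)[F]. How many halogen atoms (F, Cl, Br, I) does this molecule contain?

Halogen atoms appear at heavy-atom positions 10, 11, 12 (3×F).
Other groups present: 1 hydroxyl.
Halogen count: 3.

3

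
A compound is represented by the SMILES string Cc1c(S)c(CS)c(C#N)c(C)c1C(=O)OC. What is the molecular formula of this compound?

Walk through each heavy atom and fill implicit hydrogens from standard valence (C 4, N 3, O 2, S 2, halogen 1); for lowercase aromatic atoms, an aromatic c carries 1 H when it has two neighbours and 0 H with three, and aromatic n carries 0 H:
  atom 1: C, bond orders sum to 1 (valence 4) → 3 H
  atom 2: aromatic c, 3 neighbours → 0 H
  atom 3: aromatic c, 3 neighbours → 0 H
  atom 4: S, bond orders sum to 1 (valence 2) → 1 H
  atom 5: aromatic c, 3 neighbours → 0 H
  atom 6: C, bond orders sum to 2 (valence 4) → 2 H
  atom 7: S, bond orders sum to 1 (valence 2) → 1 H
  atom 8: aromatic c, 3 neighbours → 0 H
  atom 9: C, bond orders sum to 4 (valence 4) → 0 H
  atom 10: N, bond orders sum to 3 (valence 3) → 0 H
  atom 11: aromatic c, 3 neighbours → 0 H
  atom 12: C, bond orders sum to 1 (valence 4) → 3 H
  atom 13: aromatic c, 3 neighbours → 0 H
  atom 14: C, bond orders sum to 4 (valence 4) → 0 H
  atom 15: O, bond orders sum to 2 (valence 2) → 0 H
  atom 16: O, bond orders sum to 2 (valence 2) → 0 H
  atom 17: C, bond orders sum to 1 (valence 4) → 3 H
Totals → C:12, H:13, N:1, O:2, S:2.
In Hill order: C12H13NO2S2.

C12H13NO2S2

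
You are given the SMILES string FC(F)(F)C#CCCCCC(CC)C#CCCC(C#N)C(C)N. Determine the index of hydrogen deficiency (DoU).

6

Molecular formula: C18H25F3N2.
DoU = (2C + 2 + N − H − X) / 2, where X is the halogen count and O/S are ignored.
    = (2·18 + 2 + 2 − 25 − 3) / 2 = 12 / 2 = 6.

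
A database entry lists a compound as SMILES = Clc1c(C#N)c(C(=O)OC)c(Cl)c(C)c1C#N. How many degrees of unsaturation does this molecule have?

Molecular formula: C11H6Cl2N2O2.
DoU = (2C + 2 + N − H − X) / 2, where X is the halogen count and O/S are ignored.
    = (2·11 + 2 + 2 − 6 − 2) / 2 = 18 / 2 = 9.

9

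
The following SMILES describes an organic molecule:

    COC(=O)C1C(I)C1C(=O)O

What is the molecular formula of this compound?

Walk through each heavy atom and fill implicit hydrogens from standard valence (C 4, N 3, O 2, S 2, halogen 1):
  atom 1: C, bond orders sum to 1 (valence 4) → 3 H
  atom 2: O, bond orders sum to 2 (valence 2) → 0 H
  atom 3: C, bond orders sum to 4 (valence 4) → 0 H
  atom 4: O, bond orders sum to 2 (valence 2) → 0 H
  atom 5: C, bond orders sum to 3 (valence 4) → 1 H
  atom 6: C, bond orders sum to 3 (valence 4) → 1 H
  atom 7: I (halogen, monovalent) → 0 H
  atom 8: C, bond orders sum to 3 (valence 4) → 1 H
  atom 9: C, bond orders sum to 4 (valence 4) → 0 H
  atom 10: O, bond orders sum to 2 (valence 2) → 0 H
  atom 11: O, bond orders sum to 1 (valence 2) → 1 H
Totals → C:6, H:7, I:1, O:4.

C6H7IO4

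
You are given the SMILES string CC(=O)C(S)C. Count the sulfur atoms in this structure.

1

Scan the SMILES for S atoms (remember two-letter symbols like Cl and Br are single atoms).
Sulfur count: 1.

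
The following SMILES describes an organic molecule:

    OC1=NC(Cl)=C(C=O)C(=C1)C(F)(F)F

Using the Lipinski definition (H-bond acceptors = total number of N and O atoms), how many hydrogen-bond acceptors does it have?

3

N atoms: 1; O atoms: 2.
Lipinski HBA = 1 + 2 = 3.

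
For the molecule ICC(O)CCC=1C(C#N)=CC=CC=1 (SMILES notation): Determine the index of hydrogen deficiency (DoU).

6

Degree of unsaturation = (number of rings) + (number of π bonds).
Ring closures in the SMILES: 1.
π bonds: 3 double bonds (each 1 DoU), 1 triple bond (each 2 DoU) → 5 DoU from unsaturation.
Total DoU = 1 + 5 = 6.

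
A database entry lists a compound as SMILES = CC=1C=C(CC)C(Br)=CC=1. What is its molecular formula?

Walk through each heavy atom and fill implicit hydrogens from standard valence (C 4, N 3, O 2, S 2, halogen 1):
  atom 1: C, bond orders sum to 1 (valence 4) → 3 H
  atom 2: C, bond orders sum to 4 (valence 4) → 0 H
  atom 3: C, bond orders sum to 3 (valence 4) → 1 H
  atom 4: C, bond orders sum to 4 (valence 4) → 0 H
  atom 5: C, bond orders sum to 2 (valence 4) → 2 H
  atom 6: C, bond orders sum to 1 (valence 4) → 3 H
  atom 7: C, bond orders sum to 4 (valence 4) → 0 H
  atom 8: Br (halogen, monovalent) → 0 H
  atom 9: C, bond orders sum to 3 (valence 4) → 1 H
  atom 10: C, bond orders sum to 3 (valence 4) → 1 H
Totals → C:9, H:11, Br:1.
In Hill order: C9H11Br.

C9H11Br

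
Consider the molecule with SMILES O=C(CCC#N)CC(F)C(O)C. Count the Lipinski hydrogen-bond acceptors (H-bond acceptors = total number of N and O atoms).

N atoms: 1; O atoms: 2.
Lipinski HBA = 1 + 2 = 3.

3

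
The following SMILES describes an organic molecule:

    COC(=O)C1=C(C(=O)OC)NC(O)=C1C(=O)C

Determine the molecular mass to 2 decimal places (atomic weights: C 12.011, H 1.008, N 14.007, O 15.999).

241.20 g/mol

First, the molecular formula is C10H11NO6 (counting implicit H from valence).
  C: 10 × 12.011 = 120.110
  H: 11 × 1.008 = 11.088
  N: 1 × 14.007 = 14.007
  O: 6 × 15.999 = 95.994
Sum: 10×12.011 + 11×1.008 + 1×14.007 + 6×15.999 = 241.199 → 241.20 g/mol.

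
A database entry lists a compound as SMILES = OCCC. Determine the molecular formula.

C3H8O

Walk through each heavy atom and fill implicit hydrogens from standard valence (C 4, N 3, O 2, S 2, halogen 1):
  atom 1: O, bond orders sum to 1 (valence 2) → 1 H
  atom 2: C, bond orders sum to 2 (valence 4) → 2 H
  atom 3: C, bond orders sum to 2 (valence 4) → 2 H
  atom 4: C, bond orders sum to 1 (valence 4) → 3 H
Totals → C:3, H:8, O:1.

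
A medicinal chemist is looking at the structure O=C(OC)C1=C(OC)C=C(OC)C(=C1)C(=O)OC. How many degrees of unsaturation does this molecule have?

6

Molecular formula: C12H14O6.
DoU = (2C + 2 + N − H − X) / 2, where X is the halogen count and O/S are ignored.
    = (2·12 + 2 + 0 − 14 − 0) / 2 = 12 / 2 = 6.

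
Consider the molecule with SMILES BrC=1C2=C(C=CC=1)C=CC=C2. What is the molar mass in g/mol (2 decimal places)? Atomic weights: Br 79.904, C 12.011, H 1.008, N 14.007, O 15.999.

207.07 g/mol

First, the molecular formula is C10H7Br (counting implicit H from valence).
  Br: 1 × 79.904 = 79.904
  C: 10 × 12.011 = 120.110
  H: 7 × 1.008 = 7.056
Sum: 1×79.904 + 10×12.011 + 7×1.008 = 207.070 → 207.07 g/mol.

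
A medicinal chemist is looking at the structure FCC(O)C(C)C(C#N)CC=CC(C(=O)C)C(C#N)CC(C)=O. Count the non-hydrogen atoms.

Every atom symbol written in the SMILES (organic subset) is one heavy atom; implicit H are not written.
Heavy atoms by element → C:17, F:1, N:2, O:3.
Total: 23.

23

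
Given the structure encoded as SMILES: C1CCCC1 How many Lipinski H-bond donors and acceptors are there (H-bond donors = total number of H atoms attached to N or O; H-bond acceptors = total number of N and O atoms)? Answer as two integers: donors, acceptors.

0, 0

Donors: find every N or O and count the H atoms it carries.
  (no N or O atoms present)
Lipinski HBD = 0.
Acceptors: N atoms = 0, O atoms = 0 → HBA = 0.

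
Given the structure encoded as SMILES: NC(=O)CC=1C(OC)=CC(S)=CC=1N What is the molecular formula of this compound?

Walk through each heavy atom and fill implicit hydrogens from standard valence (C 4, N 3, O 2, S 2, halogen 1):
  atom 1: N, bond orders sum to 1 (valence 3) → 2 H
  atom 2: C, bond orders sum to 4 (valence 4) → 0 H
  atom 3: O, bond orders sum to 2 (valence 2) → 0 H
  atom 4: C, bond orders sum to 2 (valence 4) → 2 H
  atom 5: C, bond orders sum to 4 (valence 4) → 0 H
  atom 6: C, bond orders sum to 4 (valence 4) → 0 H
  atom 7: O, bond orders sum to 2 (valence 2) → 0 H
  atom 8: C, bond orders sum to 1 (valence 4) → 3 H
  atom 9: C, bond orders sum to 3 (valence 4) → 1 H
  atom 10: C, bond orders sum to 4 (valence 4) → 0 H
  atom 11: S, bond orders sum to 1 (valence 2) → 1 H
  atom 12: C, bond orders sum to 3 (valence 4) → 1 H
  atom 13: C, bond orders sum to 4 (valence 4) → 0 H
  atom 14: N, bond orders sum to 1 (valence 3) → 2 H
Totals → C:9, H:12, N:2, O:2, S:1.
In Hill order: C9H12N2O2S.

C9H12N2O2S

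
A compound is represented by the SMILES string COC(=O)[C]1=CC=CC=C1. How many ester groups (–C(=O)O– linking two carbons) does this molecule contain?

The ester motif appears at heavy-atom position 3 in the SMILES.
Ester count: 1.

1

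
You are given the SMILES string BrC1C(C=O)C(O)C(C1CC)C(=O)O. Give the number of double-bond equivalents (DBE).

Molecular formula: C9H13BrO4.
DoU = (2C + 2 + N − H − X) / 2, where X is the halogen count and O/S are ignored.
    = (2·9 + 2 + 0 − 13 − 1) / 2 = 6 / 2 = 3.

3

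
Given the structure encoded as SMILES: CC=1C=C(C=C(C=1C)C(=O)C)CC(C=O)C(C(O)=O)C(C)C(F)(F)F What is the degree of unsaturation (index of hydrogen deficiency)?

7

Molecular formula: C18H21F3O4.
DoU = (2C + 2 + N − H − X) / 2, where X is the halogen count and O/S are ignored.
    = (2·18 + 2 + 0 − 21 − 3) / 2 = 14 / 2 = 7.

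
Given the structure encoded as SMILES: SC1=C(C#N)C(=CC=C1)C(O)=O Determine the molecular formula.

C8H5NO2S

Walk through each heavy atom and fill implicit hydrogens from standard valence (C 4, N 3, O 2, S 2, halogen 1):
  atom 1: S, bond orders sum to 1 (valence 2) → 1 H
  atom 2: C, bond orders sum to 4 (valence 4) → 0 H
  atom 3: C, bond orders sum to 4 (valence 4) → 0 H
  atom 4: C, bond orders sum to 4 (valence 4) → 0 H
  atom 5: N, bond orders sum to 3 (valence 3) → 0 H
  atom 6: C, bond orders sum to 4 (valence 4) → 0 H
  atom 7: C, bond orders sum to 3 (valence 4) → 1 H
  atom 8: C, bond orders sum to 3 (valence 4) → 1 H
  atom 9: C, bond orders sum to 3 (valence 4) → 1 H
  atom 10: C, bond orders sum to 4 (valence 4) → 0 H
  atom 11: O, bond orders sum to 1 (valence 2) → 1 H
  atom 12: O, bond orders sum to 2 (valence 2) → 0 H
Totals → C:8, H:5, N:1, O:2, S:1.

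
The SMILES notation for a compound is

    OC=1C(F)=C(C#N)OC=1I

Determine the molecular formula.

Walk through each heavy atom and fill implicit hydrogens from standard valence (C 4, N 3, O 2, S 2, halogen 1):
  atom 1: O, bond orders sum to 1 (valence 2) → 1 H
  atom 2: C, bond orders sum to 4 (valence 4) → 0 H
  atom 3: C, bond orders sum to 4 (valence 4) → 0 H
  atom 4: F (halogen, monovalent) → 0 H
  atom 5: C, bond orders sum to 4 (valence 4) → 0 H
  atom 6: C, bond orders sum to 4 (valence 4) → 0 H
  atom 7: N, bond orders sum to 3 (valence 3) → 0 H
  atom 8: O, bond orders sum to 2 (valence 2) → 0 H
  atom 9: C, bond orders sum to 4 (valence 4) → 0 H
  atom 10: I (halogen, monovalent) → 0 H
Totals → C:5, H:1, F:1, I:1, N:1, O:2.
In Hill order: C5HFINO2.

C5HFINO2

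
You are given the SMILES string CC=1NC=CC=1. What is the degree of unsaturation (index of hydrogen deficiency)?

3

Molecular formula: C5H7N.
DoU = (2C + 2 + N − H − X) / 2, where X is the halogen count and O/S are ignored.
    = (2·5 + 2 + 1 − 7 − 0) / 2 = 6 / 2 = 3.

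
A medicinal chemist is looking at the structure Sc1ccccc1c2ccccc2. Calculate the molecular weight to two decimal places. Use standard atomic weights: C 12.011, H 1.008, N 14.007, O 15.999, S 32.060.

186.27 g/mol

First, the molecular formula is C12H10S (counting implicit H from valence).
  C: 12 × 12.011 = 144.132
  H: 10 × 1.008 = 10.080
  S: 1 × 32.060 = 32.060
Sum: 12×12.011 + 10×1.008 + 1×32.060 = 186.272 → 186.27 g/mol.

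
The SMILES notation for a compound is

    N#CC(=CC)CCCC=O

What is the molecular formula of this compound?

C8H11NO

Walk through each heavy atom and fill implicit hydrogens from standard valence (C 4, N 3, O 2, S 2, halogen 1):
  atom 1: N, bond orders sum to 3 (valence 3) → 0 H
  atom 2: C, bond orders sum to 4 (valence 4) → 0 H
  atom 3: C, bond orders sum to 4 (valence 4) → 0 H
  atom 4: C, bond orders sum to 3 (valence 4) → 1 H
  atom 5: C, bond orders sum to 1 (valence 4) → 3 H
  atom 6: C, bond orders sum to 2 (valence 4) → 2 H
  atom 7: C, bond orders sum to 2 (valence 4) → 2 H
  atom 8: C, bond orders sum to 2 (valence 4) → 2 H
  atom 9: C, bond orders sum to 3 (valence 4) → 1 H
  atom 10: O, bond orders sum to 2 (valence 2) → 0 H
Totals → C:8, H:11, N:1, O:1.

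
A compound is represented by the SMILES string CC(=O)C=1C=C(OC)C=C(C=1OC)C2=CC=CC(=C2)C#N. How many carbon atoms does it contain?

17

Count every carbon token in the SMILES (each C, including those in ring-closure positions and inside branches).
Carbon count: 17.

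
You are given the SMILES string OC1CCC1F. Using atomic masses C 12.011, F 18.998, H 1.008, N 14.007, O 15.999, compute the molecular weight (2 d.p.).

90.10 g/mol

First, the molecular formula is C4H7FO (counting implicit H from valence).
  C: 4 × 12.011 = 48.044
  F: 1 × 18.998 = 18.998
  H: 7 × 1.008 = 7.056
  O: 1 × 15.999 = 15.999
Sum: 4×12.011 + 1×18.998 + 7×1.008 + 1×15.999 = 90.097 → 90.10 g/mol.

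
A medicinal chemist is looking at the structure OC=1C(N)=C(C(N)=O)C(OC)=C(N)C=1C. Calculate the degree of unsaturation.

5

Degree of unsaturation = (number of rings) + (number of π bonds).
Ring closures in the SMILES: 1.
π bonds: 4 double bonds (each 1 DoU) → 4 DoU from unsaturation.
Total DoU = 1 + 4 = 5.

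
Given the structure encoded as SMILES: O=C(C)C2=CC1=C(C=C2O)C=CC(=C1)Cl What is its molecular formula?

C12H9ClO2

Walk through each heavy atom and fill implicit hydrogens from standard valence (C 4, N 3, O 2, S 2, halogen 1):
  atom 1: O, bond orders sum to 2 (valence 2) → 0 H
  atom 2: C, bond orders sum to 4 (valence 4) → 0 H
  atom 3: C, bond orders sum to 1 (valence 4) → 3 H
  atom 4: C, bond orders sum to 4 (valence 4) → 0 H
  atom 5: C, bond orders sum to 3 (valence 4) → 1 H
  atom 6: C, bond orders sum to 4 (valence 4) → 0 H
  atom 7: C, bond orders sum to 4 (valence 4) → 0 H
  atom 8: C, bond orders sum to 3 (valence 4) → 1 H
  atom 9: C, bond orders sum to 4 (valence 4) → 0 H
  atom 10: O, bond orders sum to 1 (valence 2) → 1 H
  atom 11: C, bond orders sum to 3 (valence 4) → 1 H
  atom 12: C, bond orders sum to 3 (valence 4) → 1 H
  atom 13: C, bond orders sum to 4 (valence 4) → 0 H
  atom 14: C, bond orders sum to 3 (valence 4) → 1 H
  atom 15: Cl (halogen, monovalent) → 0 H
Totals → C:12, H:9, Cl:1, O:2.
In Hill order: C12H9ClO2.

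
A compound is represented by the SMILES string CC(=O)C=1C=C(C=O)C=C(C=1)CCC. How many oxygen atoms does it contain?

Scan the SMILES for O atoms (remember two-letter symbols like Cl and Br are single atoms).
Oxygen count: 2.

2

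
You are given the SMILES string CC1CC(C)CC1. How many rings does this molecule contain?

In SMILES, each pair of matching ring-closure digits denotes one ring-closing bond; the number of such bonds equals the number of independent rings.
Ring-closure bonds here: 1.

1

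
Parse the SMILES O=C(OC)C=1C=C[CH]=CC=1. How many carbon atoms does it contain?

8

Count every carbon token in the SMILES (each C, including those in ring-closure positions and inside branches).
Carbon count: 8.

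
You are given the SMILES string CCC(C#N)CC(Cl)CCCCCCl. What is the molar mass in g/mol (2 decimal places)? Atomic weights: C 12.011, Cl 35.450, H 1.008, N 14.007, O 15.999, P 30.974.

236.18 g/mol

First, the molecular formula is C11H19Cl2N (counting implicit H from valence).
  C: 11 × 12.011 = 132.121
  Cl: 2 × 35.450 = 70.900
  H: 19 × 1.008 = 19.152
  N: 1 × 14.007 = 14.007
Sum: 11×12.011 + 2×35.450 + 19×1.008 + 1×14.007 = 236.180 → 236.18 g/mol.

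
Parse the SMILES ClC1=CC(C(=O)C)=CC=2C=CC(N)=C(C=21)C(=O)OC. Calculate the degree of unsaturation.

Molecular formula: C14H12ClNO3.
DoU = (2C + 2 + N − H − X) / 2, where X is the halogen count and O/S are ignored.
    = (2·14 + 2 + 1 − 12 − 1) / 2 = 18 / 2 = 9.

9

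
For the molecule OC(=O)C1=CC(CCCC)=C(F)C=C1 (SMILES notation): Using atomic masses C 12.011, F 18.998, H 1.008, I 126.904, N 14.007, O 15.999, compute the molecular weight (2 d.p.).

196.22 g/mol

First, the molecular formula is C11H13FO2 (counting implicit H from valence).
  C: 11 × 12.011 = 132.121
  F: 1 × 18.998 = 18.998
  H: 13 × 1.008 = 13.104
  O: 2 × 15.999 = 31.998
Sum: 11×12.011 + 1×18.998 + 13×1.008 + 2×15.999 = 196.221 → 196.22 g/mol.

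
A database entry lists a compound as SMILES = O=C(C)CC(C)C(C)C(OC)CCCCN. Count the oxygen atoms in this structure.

2

Scan the SMILES for O atoms (remember two-letter symbols like Cl and Br are single atoms).
Oxygen count: 2.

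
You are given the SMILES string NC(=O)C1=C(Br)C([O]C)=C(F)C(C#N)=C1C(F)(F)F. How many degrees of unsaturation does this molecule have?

7

Molecular formula: C10H5BrF4N2O2.
DoU = (2C + 2 + N − H − X) / 2, where X is the halogen count and O/S are ignored.
    = (2·10 + 2 + 2 − 5 − 5) / 2 = 14 / 2 = 7.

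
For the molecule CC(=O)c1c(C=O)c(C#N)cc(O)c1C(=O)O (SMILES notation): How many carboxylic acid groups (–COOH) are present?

1

The carboxylic acid motif appears at heavy-atom position 15 in the SMILES.
Other groups present: 1 aldehyde, 1 hydroxyl, 1 ketone, 1 nitrile.
Carboxylic acid count: 1.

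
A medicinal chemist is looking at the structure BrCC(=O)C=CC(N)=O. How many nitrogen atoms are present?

Scan the SMILES for N atoms (remember two-letter symbols like Cl and Br are single atoms).
Nitrogen count: 1.

1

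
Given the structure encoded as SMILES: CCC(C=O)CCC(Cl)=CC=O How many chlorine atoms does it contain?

1

Scan the SMILES for Cl atoms (remember two-letter symbols like Cl and Br are single atoms).
Chlorine count: 1.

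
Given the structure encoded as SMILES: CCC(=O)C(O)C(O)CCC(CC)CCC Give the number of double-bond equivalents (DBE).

1

Molecular formula: C13H26O3.
DoU = (2C + 2 + N − H − X) / 2, where X is the halogen count and O/S are ignored.
    = (2·13 + 2 + 0 − 26 − 0) / 2 = 2 / 2 = 1.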